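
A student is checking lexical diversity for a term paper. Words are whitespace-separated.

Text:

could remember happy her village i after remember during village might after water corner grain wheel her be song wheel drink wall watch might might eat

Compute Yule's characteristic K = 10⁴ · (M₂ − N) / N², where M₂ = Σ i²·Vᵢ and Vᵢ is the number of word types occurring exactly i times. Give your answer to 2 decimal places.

236.69

Frequencies: might:3, remember:2, her:2, village:2, after:2, wheel:2, could:1, happy:1, i:1, during:1, water:1, corner:1, grain:1, be:1, song:1, drink:1, wall:1, watch:1, eat:1
N = 26. Frequency spectrum: V_1=13, V_2=5, V_3=1
M₂ = 1²·13 + 2²·5 + 3²·1 = 42
K = 10000 × (42 − 26) / 26² = 236.69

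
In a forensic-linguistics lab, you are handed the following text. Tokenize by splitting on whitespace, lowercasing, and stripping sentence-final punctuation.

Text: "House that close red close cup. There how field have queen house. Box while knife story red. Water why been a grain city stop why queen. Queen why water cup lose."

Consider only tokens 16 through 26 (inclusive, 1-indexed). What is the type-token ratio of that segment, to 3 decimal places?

0.909

Segment tokens 16–26: story, red, water, why, been, a, grain, city, stop, why, queen
Segment N = 11, segment V = 10.
TTR = 10 / 11 = 0.909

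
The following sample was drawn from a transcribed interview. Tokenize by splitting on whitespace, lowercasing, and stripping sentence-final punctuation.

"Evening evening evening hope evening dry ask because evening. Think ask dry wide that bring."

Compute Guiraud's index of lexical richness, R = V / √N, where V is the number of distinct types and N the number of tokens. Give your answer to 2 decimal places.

2.32

N = 15, V = 9.
√N = 3.872983
R = 9 / 3.872983 = 2.32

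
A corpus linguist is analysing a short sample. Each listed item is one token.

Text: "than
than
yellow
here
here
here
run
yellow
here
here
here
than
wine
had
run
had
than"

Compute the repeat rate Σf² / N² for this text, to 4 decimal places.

Frequencies: here:6, than:4, yellow:2, run:2, had:2, wine:1
Σf² = 65; N² = 289
Repeat rate = 65 / 289 = 0.2249

0.2249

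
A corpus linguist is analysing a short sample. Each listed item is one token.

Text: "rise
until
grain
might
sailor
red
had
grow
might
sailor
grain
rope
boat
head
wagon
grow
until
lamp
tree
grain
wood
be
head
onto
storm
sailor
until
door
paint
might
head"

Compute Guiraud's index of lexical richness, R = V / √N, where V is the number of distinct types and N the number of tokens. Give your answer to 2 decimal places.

3.59

N = 31, V = 20.
√N = 5.567764
R = 20 / 5.567764 = 3.59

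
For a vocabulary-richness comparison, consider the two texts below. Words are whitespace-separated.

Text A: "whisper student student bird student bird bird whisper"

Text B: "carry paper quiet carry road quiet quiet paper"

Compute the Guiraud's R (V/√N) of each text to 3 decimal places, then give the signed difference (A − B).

A: V=3, N=8, R=1.061
B: V=4, N=8, R=1.414
Difference = 1.061 − 1.414 = -0.353

-0.353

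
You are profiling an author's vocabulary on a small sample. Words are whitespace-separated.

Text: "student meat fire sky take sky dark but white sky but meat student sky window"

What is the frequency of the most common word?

Frequencies: sky:4, student:2, meat:2, but:2, fire:1, take:1, dark:1, white:1, window:1
Most common: 'sky' with frequency 4.

4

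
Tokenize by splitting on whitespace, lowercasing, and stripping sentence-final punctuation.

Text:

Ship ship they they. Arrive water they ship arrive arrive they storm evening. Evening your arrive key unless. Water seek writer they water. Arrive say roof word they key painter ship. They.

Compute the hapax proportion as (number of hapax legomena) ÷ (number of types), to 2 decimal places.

Frequencies: they:7, arrive:5, ship:4, water:3, evening:2, key:2, storm:1, your:1, unless:1, seek:1, writer:1, say:1, roof:1, word:1, painter:1
Hapax count = 9; type count = 15.
Ratio = 9 / 15 = 0.60

0.60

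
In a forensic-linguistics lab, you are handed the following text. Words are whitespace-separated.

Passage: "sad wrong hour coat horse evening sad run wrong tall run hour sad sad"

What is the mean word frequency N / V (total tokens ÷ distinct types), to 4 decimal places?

N = 14 tokens, V = 8 types.
Mean frequency = N / V = 14 / 8 = 1.7500

1.7500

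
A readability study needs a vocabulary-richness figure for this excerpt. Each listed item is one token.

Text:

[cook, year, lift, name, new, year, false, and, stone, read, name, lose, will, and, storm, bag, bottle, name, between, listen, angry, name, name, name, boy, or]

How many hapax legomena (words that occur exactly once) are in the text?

Frequencies: name:6, year:2, and:2, cook:1, lift:1, new:1, false:1, stone:1, read:1, lose:1, will:1, storm:1, bag:1, bottle:1, between:1, listen:1, angry:1, boy:1, or:1
Hapax (freq=1): angry, bag, between, bottle, boy, cook, false, lift, listen, lose, new, or, read, stone, storm, will

16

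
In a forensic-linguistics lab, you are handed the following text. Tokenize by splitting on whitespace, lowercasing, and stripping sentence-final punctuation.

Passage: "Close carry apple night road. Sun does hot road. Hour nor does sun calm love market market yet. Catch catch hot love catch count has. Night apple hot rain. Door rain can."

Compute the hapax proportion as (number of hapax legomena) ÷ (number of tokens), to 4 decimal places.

Frequencies: hot:3, catch:3, apple:2, night:2, road:2, sun:2, does:2, love:2, market:2, rain:2, close:1, carry:1, hour:1, nor:1, calm:1, yet:1, count:1, has:1, door:1, can:1
Hapax count = 10; token count = 32.
Ratio = 10 / 32 = 0.3125

0.3125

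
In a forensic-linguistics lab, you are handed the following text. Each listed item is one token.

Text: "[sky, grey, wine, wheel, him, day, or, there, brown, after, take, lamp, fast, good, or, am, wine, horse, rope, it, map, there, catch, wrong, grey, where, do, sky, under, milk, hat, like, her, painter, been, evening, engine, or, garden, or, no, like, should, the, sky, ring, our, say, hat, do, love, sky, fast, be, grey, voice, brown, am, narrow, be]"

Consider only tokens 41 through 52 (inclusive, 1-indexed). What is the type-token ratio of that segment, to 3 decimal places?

0.917

Segment tokens 41–52: no, like, should, the, sky, ring, our, say, hat, do, love, sky
Segment N = 12, segment V = 11.
TTR = 11 / 12 = 0.917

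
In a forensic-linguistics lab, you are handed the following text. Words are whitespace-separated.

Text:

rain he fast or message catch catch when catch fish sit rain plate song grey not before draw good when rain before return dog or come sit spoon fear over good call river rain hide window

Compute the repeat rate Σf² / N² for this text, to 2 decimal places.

Frequencies: rain:4, catch:3, or:2, when:2, sit:2, before:2, good:2, he:1, fast:1, message:1, fish:1, plate:1, song:1, grey:1, not:1, draw:1, return:1, dog:1, come:1, spoon:1, … (6 more, each freq 1)
Σf² = 64; N² = 1296
Repeat rate = 64 / 1296 = 0.05

0.05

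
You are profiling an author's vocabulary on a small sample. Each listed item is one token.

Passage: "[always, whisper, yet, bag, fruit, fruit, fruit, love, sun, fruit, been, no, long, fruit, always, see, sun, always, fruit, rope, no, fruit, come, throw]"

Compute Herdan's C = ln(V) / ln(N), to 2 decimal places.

0.83

N = 24, V = 14.
ln(V) = 2.639057, ln(N) = 3.178054
C = 2.639057 / 3.178054 = 0.83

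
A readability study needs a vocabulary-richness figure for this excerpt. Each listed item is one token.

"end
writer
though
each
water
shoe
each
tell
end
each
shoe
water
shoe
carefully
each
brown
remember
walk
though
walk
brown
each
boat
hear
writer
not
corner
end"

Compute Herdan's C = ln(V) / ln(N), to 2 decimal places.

0.81

N = 28, V = 15.
ln(V) = 2.708050, ln(N) = 3.332205
C = 2.708050 / 3.332205 = 0.81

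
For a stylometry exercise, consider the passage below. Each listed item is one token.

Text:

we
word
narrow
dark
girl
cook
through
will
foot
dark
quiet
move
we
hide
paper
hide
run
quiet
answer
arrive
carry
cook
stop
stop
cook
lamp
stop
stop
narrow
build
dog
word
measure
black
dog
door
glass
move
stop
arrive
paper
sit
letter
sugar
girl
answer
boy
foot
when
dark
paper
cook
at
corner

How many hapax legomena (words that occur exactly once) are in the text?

Frequencies: stop:5, cook:4, dark:3, paper:3, we:2, word:2, narrow:2, girl:2, foot:2, quiet:2, move:2, hide:2, answer:2, arrive:2, dog:2, through:1, will:1, run:1, carry:1, lamp:1, … (12 more, each freq 1)
Hapax (freq=1): at, black, boy, build, carry, corner, door, glass, lamp, letter, measure, run, sit, sugar, through, when, will

17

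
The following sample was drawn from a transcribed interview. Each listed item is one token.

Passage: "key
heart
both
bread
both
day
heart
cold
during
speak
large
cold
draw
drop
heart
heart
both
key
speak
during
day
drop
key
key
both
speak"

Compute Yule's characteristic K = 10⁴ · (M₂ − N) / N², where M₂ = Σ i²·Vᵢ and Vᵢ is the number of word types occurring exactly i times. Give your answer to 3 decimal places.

Frequencies: key:4, heart:4, both:4, speak:3, day:2, cold:2, during:2, drop:2, bread:1, large:1, draw:1
N = 26. Frequency spectrum: V_1=3, V_2=4, V_3=1, V_4=3
M₂ = 1²·3 + 2²·4 + 3²·1 + 4²·3 = 76
K = 10000 × (76 − 26) / 26² = 739.645

739.645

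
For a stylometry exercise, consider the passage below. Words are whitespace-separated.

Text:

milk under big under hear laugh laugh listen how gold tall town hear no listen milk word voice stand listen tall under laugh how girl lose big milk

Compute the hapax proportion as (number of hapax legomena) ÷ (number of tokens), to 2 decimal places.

Frequencies: milk:3, under:3, laugh:3, listen:3, big:2, hear:2, how:2, tall:2, gold:1, town:1, no:1, word:1, voice:1, stand:1, girl:1, lose:1
Hapax count = 8; token count = 28.
Ratio = 8 / 28 = 0.29

0.29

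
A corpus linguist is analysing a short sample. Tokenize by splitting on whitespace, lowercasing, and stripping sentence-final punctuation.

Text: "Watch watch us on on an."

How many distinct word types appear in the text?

4

Distinct types: {an, on, us, watch}
V = 4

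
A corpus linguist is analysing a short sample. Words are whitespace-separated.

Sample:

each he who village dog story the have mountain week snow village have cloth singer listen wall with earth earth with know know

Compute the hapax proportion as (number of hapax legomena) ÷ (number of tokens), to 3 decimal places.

Frequencies: village:2, have:2, with:2, earth:2, know:2, each:1, he:1, who:1, dog:1, story:1, the:1, mountain:1, week:1, snow:1, cloth:1, singer:1, listen:1, wall:1
Hapax count = 13; token count = 23.
Ratio = 13 / 23 = 0.565

0.565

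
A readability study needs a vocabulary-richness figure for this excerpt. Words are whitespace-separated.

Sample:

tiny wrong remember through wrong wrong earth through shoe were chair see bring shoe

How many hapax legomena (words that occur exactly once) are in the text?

Frequencies: wrong:3, through:2, shoe:2, tiny:1, remember:1, earth:1, were:1, chair:1, see:1, bring:1
Hapax (freq=1): bring, chair, earth, remember, see, tiny, were

7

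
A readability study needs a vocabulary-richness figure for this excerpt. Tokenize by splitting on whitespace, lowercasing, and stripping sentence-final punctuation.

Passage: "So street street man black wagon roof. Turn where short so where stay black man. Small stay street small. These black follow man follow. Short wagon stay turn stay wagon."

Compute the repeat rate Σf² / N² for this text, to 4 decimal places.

Frequencies: stay:4, street:3, man:3, black:3, wagon:3, so:2, turn:2, where:2, short:2, small:2, follow:2, roof:1, these:1
Σf² = 78; N² = 900
Repeat rate = 78 / 900 = 0.0867

0.0867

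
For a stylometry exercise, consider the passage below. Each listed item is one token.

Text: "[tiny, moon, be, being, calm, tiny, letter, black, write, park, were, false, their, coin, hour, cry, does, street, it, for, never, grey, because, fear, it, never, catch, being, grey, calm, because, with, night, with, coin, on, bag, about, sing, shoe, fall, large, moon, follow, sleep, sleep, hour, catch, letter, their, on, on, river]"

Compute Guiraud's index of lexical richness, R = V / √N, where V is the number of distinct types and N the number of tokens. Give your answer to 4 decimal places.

N = 53, V = 36.
√N = 7.280110
R = 36 / 7.280110 = 4.9450

4.9450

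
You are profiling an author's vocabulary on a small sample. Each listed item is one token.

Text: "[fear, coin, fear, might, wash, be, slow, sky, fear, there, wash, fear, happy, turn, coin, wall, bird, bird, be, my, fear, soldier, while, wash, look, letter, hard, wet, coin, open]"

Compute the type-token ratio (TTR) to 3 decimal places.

N = 30 tokens, V = 20 types.
TTR = V / N = 20 / 30 = 0.667

0.667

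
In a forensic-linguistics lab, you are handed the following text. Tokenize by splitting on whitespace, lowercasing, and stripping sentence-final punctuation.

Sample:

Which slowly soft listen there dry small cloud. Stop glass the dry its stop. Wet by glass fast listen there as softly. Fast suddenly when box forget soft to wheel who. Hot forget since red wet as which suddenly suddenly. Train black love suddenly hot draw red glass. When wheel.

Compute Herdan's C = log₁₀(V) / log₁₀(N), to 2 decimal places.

0.88

N = 50, V = 31.
log₁₀(V) = 1.491362, log₁₀(N) = 1.698970
C = 1.491362 / 1.698970 = 0.88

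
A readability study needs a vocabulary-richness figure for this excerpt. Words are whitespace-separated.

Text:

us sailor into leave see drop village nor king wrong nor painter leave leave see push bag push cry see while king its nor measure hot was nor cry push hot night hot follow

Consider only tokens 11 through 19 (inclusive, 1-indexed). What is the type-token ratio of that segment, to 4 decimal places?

Segment tokens 11–19: nor, painter, leave, leave, see, push, bag, push, cry
Segment N = 9, segment V = 7.
TTR = 7 / 9 = 0.7778

0.7778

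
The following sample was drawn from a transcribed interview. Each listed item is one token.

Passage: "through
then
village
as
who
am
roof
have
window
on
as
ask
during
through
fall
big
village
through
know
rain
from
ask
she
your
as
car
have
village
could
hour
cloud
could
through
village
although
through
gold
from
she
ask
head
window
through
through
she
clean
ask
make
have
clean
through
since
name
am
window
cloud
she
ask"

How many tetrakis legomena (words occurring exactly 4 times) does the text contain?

2

Frequencies: through:8, ask:5, village:4, she:4, as:3, have:3, window:3, am:2, from:2, could:2, cloud:2, clean:2, then:1, who:1, roof:1, on:1, during:1, fall:1, big:1, know:1, … (10 more, each freq 1)
Words with frequency 4: she, village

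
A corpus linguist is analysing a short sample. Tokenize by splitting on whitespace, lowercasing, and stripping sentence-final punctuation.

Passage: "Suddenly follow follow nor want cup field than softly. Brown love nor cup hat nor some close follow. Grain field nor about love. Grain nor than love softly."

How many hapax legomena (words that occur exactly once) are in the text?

7

Frequencies: nor:5, follow:3, love:3, cup:2, field:2, than:2, softly:2, grain:2, suddenly:1, want:1, brown:1, hat:1, some:1, close:1, about:1
Hapax (freq=1): about, brown, close, hat, some, suddenly, want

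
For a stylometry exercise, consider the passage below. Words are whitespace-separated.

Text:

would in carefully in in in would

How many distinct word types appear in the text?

Distinct types: {carefully, in, would}
V = 3

3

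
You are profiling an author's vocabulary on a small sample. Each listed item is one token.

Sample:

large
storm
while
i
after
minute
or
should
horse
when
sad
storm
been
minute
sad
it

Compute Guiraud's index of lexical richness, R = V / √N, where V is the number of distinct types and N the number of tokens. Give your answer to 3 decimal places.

N = 16, V = 13.
√N = 4.000000
R = 13 / 4.000000 = 3.250

3.250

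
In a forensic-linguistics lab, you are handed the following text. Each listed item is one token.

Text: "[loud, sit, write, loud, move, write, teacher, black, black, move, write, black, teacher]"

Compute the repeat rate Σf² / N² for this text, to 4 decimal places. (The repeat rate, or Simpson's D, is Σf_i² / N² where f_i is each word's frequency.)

Frequencies: write:3, black:3, loud:2, move:2, teacher:2, sit:1
Σf² = 31; N² = 169
Repeat rate = 31 / 169 = 0.1834

0.1834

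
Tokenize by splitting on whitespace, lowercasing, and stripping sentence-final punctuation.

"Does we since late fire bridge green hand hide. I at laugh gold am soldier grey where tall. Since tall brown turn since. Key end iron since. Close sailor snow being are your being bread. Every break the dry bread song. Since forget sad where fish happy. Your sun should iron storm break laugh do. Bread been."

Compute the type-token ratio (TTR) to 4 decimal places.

0.7719

N = 57 tokens, V = 44 types.
TTR = V / N = 44 / 57 = 0.7719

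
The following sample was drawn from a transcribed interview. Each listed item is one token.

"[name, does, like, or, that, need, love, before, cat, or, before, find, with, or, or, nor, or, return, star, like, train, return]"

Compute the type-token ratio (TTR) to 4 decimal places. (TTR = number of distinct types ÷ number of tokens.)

0.6818

N = 22 tokens, V = 15 types.
TTR = V / N = 15 / 22 = 0.6818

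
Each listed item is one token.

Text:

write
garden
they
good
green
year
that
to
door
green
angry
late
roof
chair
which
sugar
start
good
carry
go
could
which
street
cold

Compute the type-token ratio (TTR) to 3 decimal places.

0.875

N = 24 tokens, V = 21 types.
TTR = V / N = 21 / 24 = 0.875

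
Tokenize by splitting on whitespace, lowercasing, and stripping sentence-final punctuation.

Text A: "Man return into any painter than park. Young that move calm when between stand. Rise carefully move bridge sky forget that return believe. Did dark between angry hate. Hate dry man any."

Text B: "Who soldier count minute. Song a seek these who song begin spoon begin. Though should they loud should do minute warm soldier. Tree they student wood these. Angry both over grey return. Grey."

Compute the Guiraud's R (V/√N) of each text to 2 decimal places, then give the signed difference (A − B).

A: V=25, N=32, R=4.42
B: V=24, N=33, R=4.18
Difference = 4.42 − 4.18 = 0.24

0.24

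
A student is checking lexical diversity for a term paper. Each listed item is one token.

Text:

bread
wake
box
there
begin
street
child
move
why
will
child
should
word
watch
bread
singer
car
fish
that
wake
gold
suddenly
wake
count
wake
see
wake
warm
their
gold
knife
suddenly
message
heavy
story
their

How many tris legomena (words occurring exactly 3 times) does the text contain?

0

Frequencies: wake:5, bread:2, child:2, gold:2, suddenly:2, their:2, box:1, there:1, begin:1, street:1, move:1, why:1, will:1, should:1, word:1, watch:1, singer:1, car:1, fish:1, that:1, … (7 more, each freq 1)
Words with frequency 3: (none)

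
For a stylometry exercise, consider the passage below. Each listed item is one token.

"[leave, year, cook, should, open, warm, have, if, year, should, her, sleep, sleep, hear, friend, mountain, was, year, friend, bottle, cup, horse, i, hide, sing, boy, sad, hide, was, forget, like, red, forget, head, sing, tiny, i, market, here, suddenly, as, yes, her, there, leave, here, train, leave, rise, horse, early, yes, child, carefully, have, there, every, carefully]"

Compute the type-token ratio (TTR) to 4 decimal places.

N = 58 tokens, V = 39 types.
TTR = V / N = 39 / 58 = 0.6724

0.6724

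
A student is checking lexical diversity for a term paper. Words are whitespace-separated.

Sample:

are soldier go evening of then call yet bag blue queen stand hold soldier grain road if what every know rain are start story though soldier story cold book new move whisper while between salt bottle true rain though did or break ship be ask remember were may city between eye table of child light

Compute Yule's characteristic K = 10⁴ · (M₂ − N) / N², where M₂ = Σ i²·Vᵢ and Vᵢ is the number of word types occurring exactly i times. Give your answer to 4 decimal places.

59.5041

Frequencies: soldier:3, are:2, of:2, rain:2, story:2, though:2, between:2, go:1, evening:1, then:1, call:1, yet:1, bag:1, blue:1, queen:1, stand:1, hold:1, grain:1, road:1, if:1, … (27 more, each freq 1)
N = 55. Frequency spectrum: V_1=40, V_2=6, V_3=1
M₂ = 1²·40 + 2²·6 + 3²·1 = 73
K = 10000 × (73 − 55) / 55² = 59.5041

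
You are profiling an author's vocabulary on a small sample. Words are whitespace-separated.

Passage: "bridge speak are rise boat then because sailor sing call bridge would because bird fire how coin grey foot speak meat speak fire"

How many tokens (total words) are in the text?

23

Tokens: bridge, speak, are, rise, boat, then, because, sailor, sing, call, bridge, would, because, bird, fire, how, coin, grey, foot, speak, meat, speak, fire
N = 23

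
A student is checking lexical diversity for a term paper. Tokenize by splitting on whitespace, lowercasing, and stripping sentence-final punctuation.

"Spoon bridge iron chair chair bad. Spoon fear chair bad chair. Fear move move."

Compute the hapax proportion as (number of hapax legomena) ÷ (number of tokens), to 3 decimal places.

0.143

Frequencies: chair:4, spoon:2, bad:2, fear:2, move:2, bridge:1, iron:1
Hapax count = 2; token count = 14.
Ratio = 2 / 14 = 0.143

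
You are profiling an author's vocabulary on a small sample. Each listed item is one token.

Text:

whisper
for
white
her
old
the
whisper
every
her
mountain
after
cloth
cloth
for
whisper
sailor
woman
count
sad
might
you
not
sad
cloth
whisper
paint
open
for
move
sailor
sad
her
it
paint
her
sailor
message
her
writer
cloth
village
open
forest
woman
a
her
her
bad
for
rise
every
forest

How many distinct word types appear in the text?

28

Distinct types: {a, after, bad, cloth, count, every, for, forest, her, it, message, might, mountain, move, not, old, open, paint, rise, sad, sailor, the, village, whisper, white, woman, writer, you}
V = 28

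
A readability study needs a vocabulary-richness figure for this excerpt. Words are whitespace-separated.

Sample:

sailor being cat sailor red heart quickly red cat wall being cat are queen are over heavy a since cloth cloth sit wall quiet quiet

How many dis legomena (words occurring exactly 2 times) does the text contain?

7

Frequencies: cat:3, sailor:2, being:2, red:2, wall:2, are:2, cloth:2, quiet:2, heart:1, quickly:1, queen:1, over:1, heavy:1, a:1, since:1, sit:1
Words with frequency 2: are, being, cloth, quiet, red, sailor, wall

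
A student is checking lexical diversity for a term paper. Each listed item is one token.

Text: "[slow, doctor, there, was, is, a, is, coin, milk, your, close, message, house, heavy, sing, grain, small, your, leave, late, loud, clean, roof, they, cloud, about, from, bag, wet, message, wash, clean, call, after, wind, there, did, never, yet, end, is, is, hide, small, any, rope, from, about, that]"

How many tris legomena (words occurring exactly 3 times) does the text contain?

0

Frequencies: is:4, there:2, your:2, message:2, small:2, clean:2, about:2, from:2, slow:1, doctor:1, was:1, a:1, coin:1, milk:1, close:1, house:1, heavy:1, sing:1, grain:1, leave:1, … (19 more, each freq 1)
Words with frequency 3: (none)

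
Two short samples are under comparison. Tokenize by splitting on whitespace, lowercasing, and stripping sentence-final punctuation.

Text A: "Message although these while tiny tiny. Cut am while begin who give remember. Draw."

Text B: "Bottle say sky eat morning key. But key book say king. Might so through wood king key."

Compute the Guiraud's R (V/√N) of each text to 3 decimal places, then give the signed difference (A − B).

A: V=12, N=14, R=3.207
B: V=13, N=17, R=3.153
Difference = 3.207 − 3.153 = 0.054

0.054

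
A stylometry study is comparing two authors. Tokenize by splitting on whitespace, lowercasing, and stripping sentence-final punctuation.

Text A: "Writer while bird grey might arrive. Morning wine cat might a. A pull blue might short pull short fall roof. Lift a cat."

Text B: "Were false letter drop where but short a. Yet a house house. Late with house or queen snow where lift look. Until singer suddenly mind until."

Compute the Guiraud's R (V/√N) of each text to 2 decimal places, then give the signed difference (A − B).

-0.78

A: V=16, N=23, R=3.34
B: V=21, N=26, R=4.12
Difference = 3.34 − 4.12 = -0.78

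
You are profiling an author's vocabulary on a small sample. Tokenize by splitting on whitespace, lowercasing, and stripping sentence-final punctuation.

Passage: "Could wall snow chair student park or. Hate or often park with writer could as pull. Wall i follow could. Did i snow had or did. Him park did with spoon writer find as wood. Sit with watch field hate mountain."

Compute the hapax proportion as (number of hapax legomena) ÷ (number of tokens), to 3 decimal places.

Frequencies: could:3, park:3, or:3, with:3, did:3, wall:2, snow:2, hate:2, writer:2, as:2, i:2, chair:1, student:1, often:1, pull:1, follow:1, had:1, him:1, spoon:1, find:1, … (5 more, each freq 1)
Hapax count = 14; token count = 41.
Ratio = 14 / 41 = 0.341

0.341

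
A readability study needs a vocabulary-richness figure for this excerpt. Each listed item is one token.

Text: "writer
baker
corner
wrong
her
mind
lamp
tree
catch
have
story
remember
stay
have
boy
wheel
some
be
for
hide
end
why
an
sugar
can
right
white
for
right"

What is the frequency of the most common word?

2

Frequencies: have:2, for:2, right:2, writer:1, baker:1, corner:1, wrong:1, her:1, mind:1, lamp:1, tree:1, catch:1, story:1, remember:1, stay:1, boy:1, wheel:1, some:1, be:1, hide:1, … (6 more, each freq 1)
Most common: 'have' with frequency 2.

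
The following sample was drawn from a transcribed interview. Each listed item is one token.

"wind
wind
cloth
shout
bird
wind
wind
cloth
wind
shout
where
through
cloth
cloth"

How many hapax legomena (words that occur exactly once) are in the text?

3

Frequencies: wind:5, cloth:4, shout:2, bird:1, where:1, through:1
Hapax (freq=1): bird, through, where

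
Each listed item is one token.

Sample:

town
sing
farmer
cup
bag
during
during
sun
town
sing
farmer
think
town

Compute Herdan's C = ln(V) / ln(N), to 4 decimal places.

N = 13, V = 8.
ln(V) = 2.079442, ln(N) = 2.564949
C = 2.079442 / 2.564949 = 0.8107

0.8107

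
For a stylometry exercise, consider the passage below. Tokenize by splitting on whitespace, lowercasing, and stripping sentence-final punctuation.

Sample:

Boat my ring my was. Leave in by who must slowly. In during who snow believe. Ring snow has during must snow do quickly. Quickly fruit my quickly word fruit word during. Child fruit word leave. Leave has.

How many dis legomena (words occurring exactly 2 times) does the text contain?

Frequencies: my:3, leave:3, during:3, snow:3, quickly:3, fruit:3, word:3, ring:2, in:2, who:2, must:2, has:2, boat:1, was:1, by:1, slowly:1, believe:1, do:1, child:1
Words with frequency 2: has, in, must, ring, who

5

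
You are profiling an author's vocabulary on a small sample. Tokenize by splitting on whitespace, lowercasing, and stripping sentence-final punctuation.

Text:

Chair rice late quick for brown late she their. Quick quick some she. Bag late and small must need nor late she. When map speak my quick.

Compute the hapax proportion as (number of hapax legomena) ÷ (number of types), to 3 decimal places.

Frequencies: late:4, quick:4, she:3, chair:1, rice:1, for:1, brown:1, their:1, some:1, bag:1, and:1, small:1, must:1, need:1, nor:1, when:1, map:1, speak:1, my:1
Hapax count = 16; type count = 19.
Ratio = 16 / 19 = 0.842

0.842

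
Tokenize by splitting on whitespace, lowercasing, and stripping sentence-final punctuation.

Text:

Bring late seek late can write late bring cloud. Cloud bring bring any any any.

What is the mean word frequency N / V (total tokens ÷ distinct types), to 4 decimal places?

N = 15 tokens, V = 7 types.
Mean frequency = N / V = 15 / 7 = 2.1429

2.1429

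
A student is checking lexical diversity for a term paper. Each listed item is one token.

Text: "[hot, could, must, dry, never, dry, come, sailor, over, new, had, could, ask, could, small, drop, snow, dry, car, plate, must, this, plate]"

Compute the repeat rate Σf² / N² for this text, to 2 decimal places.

0.07

Frequencies: could:3, dry:3, must:2, plate:2, hot:1, never:1, come:1, sailor:1, over:1, new:1, had:1, ask:1, small:1, drop:1, snow:1, car:1, this:1
Σf² = 39; N² = 529
Repeat rate = 39 / 529 = 0.07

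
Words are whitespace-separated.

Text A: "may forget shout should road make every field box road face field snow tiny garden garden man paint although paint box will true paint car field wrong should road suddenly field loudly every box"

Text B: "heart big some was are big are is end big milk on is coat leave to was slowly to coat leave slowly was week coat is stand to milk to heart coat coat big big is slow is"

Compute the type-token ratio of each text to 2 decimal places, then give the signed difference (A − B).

0.23

TTR(A) = 22/34 = 0.65
TTR(B) = 16/38 = 0.42
Difference = 0.65 − 0.42 = 0.23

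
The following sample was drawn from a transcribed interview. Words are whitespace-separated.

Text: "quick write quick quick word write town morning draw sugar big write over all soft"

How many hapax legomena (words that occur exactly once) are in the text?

Frequencies: quick:3, write:3, word:1, town:1, morning:1, draw:1, sugar:1, big:1, over:1, all:1, soft:1
Hapax (freq=1): all, big, draw, morning, over, soft, sugar, town, word

9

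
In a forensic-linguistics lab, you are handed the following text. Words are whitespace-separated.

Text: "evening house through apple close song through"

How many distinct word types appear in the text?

6

Distinct types: {apple, close, evening, house, song, through}
V = 6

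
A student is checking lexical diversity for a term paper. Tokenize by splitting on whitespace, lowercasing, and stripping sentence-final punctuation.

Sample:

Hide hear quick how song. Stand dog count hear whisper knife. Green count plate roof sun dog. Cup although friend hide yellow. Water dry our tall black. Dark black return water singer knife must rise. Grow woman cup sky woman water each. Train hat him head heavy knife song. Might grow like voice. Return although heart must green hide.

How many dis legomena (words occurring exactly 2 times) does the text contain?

12

Frequencies: hide:3, knife:3, water:3, hear:2, song:2, dog:2, count:2, green:2, cup:2, although:2, black:2, return:2, must:2, grow:2, woman:2, quick:1, how:1, stand:1, whisper:1, plate:1, … (21 more, each freq 1)
Words with frequency 2: although, black, count, cup, dog, green, grow, hear, must, return, song, woman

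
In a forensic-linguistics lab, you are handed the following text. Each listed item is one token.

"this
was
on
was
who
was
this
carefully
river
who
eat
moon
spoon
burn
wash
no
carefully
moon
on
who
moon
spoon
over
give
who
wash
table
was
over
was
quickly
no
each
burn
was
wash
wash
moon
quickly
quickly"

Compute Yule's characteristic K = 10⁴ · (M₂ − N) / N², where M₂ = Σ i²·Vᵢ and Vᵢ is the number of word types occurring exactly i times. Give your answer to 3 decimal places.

537.500

Frequencies: was:6, who:4, moon:4, wash:4, quickly:3, this:2, on:2, carefully:2, spoon:2, burn:2, no:2, over:2, river:1, eat:1, give:1, table:1, each:1
N = 40. Frequency spectrum: V_1=5, V_2=7, V_3=1, V_4=3, V_6=1
M₂ = 1²·5 + 2²·7 + 3²·1 + 4²·3 + 6²·1 = 126
K = 10000 × (126 − 40) / 40² = 537.500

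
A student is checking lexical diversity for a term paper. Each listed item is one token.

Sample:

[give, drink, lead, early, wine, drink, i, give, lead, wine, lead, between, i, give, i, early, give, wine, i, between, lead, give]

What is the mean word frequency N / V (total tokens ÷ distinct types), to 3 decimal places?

N = 22 tokens, V = 7 types.
Mean frequency = N / V = 22 / 7 = 3.143

3.143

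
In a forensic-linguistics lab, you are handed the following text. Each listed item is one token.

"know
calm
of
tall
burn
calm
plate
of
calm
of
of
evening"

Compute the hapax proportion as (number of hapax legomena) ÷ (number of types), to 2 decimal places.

0.71

Frequencies: of:4, calm:3, know:1, tall:1, burn:1, plate:1, evening:1
Hapax count = 5; type count = 7.
Ratio = 5 / 7 = 0.71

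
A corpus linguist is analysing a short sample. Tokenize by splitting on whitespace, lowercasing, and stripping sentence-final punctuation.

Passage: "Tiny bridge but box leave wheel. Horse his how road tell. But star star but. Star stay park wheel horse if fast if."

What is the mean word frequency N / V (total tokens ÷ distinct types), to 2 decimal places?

1.44

N = 23 tokens, V = 16 types.
Mean frequency = N / V = 23 / 16 = 1.44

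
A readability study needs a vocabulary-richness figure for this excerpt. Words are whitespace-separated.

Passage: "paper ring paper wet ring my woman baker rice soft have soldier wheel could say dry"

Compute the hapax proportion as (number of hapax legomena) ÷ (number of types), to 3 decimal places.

0.857

Frequencies: paper:2, ring:2, wet:1, my:1, woman:1, baker:1, rice:1, soft:1, have:1, soldier:1, wheel:1, could:1, say:1, dry:1
Hapax count = 12; type count = 14.
Ratio = 12 / 14 = 0.857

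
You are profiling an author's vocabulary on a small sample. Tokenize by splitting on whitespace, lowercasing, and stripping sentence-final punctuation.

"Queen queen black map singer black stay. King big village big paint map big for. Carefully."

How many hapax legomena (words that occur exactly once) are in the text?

Frequencies: big:3, queen:2, black:2, map:2, singer:1, stay:1, king:1, village:1, paint:1, for:1, carefully:1
Hapax (freq=1): carefully, for, king, paint, singer, stay, village

7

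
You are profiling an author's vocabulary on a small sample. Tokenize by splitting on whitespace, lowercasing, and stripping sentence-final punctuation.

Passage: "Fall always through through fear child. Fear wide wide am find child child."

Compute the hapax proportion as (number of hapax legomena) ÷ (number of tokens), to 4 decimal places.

Frequencies: child:3, through:2, fear:2, wide:2, fall:1, always:1, am:1, find:1
Hapax count = 4; token count = 13.
Ratio = 4 / 13 = 0.3077

0.3077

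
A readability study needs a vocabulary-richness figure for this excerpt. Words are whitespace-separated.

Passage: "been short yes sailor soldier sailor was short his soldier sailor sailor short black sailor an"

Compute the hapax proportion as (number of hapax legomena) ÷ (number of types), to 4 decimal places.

Frequencies: sailor:5, short:3, soldier:2, been:1, yes:1, was:1, his:1, black:1, an:1
Hapax count = 6; type count = 9.
Ratio = 6 / 9 = 0.6667

0.6667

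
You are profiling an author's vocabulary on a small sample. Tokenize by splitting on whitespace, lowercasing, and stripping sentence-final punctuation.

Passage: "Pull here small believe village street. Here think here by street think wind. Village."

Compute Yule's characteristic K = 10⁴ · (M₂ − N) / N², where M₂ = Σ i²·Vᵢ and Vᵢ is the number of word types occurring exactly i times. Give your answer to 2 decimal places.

Frequencies: here:3, village:2, street:2, think:2, pull:1, small:1, believe:1, by:1, wind:1
N = 14. Frequency spectrum: V_1=5, V_2=3, V_3=1
M₂ = 1²·5 + 2²·3 + 3²·1 = 26
K = 10000 × (26 − 14) / 14² = 612.24

612.24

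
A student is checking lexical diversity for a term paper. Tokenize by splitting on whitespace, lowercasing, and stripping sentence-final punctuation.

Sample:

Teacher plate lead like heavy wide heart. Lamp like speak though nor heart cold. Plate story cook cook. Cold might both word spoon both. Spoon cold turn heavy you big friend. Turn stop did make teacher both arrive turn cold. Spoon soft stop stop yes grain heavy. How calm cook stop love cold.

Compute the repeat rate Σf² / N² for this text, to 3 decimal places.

0.044

Frequencies: cold:5, stop:4, heavy:3, cook:3, both:3, spoon:3, turn:3, teacher:2, plate:2, like:2, heart:2, lead:1, wide:1, lamp:1, speak:1, though:1, nor:1, story:1, might:1, word:1, … (12 more, each freq 1)
Σf² = 123; N² = 2809
Repeat rate = 123 / 2809 = 0.044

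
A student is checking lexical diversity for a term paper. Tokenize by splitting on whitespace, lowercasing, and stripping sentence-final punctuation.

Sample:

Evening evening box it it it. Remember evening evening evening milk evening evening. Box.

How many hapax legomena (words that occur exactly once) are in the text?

Frequencies: evening:7, it:3, box:2, remember:1, milk:1
Hapax (freq=1): milk, remember

2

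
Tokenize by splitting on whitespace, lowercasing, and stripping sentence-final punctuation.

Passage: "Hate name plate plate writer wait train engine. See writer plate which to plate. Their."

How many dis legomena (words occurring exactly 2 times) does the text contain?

Frequencies: plate:4, writer:2, hate:1, name:1, wait:1, train:1, engine:1, see:1, which:1, to:1, their:1
Words with frequency 2: writer

1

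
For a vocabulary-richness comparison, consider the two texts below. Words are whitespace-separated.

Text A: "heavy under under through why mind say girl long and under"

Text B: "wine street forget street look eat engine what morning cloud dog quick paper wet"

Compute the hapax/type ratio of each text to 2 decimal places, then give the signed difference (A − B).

-0.03

A: hapax=8, V=9, ratio=0.89
B: hapax=12, V=13, ratio=0.92
Difference = 0.89 − 0.92 = -0.03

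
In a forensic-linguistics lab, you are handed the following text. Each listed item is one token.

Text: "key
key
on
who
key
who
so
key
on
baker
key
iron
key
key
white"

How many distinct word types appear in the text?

7

Distinct types: {baker, iron, key, on, so, white, who}
V = 7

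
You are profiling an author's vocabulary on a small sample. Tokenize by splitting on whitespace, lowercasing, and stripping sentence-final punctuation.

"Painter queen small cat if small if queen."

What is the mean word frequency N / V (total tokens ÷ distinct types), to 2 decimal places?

N = 8 tokens, V = 5 types.
Mean frequency = N / V = 8 / 5 = 1.60

1.60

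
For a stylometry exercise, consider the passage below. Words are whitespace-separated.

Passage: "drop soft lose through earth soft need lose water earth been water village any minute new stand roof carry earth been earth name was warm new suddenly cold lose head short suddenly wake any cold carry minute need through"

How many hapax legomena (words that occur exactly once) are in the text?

10

Frequencies: earth:4, lose:3, soft:2, through:2, need:2, water:2, been:2, any:2, minute:2, new:2, carry:2, suddenly:2, cold:2, drop:1, village:1, stand:1, roof:1, name:1, was:1, warm:1, … (3 more, each freq 1)
Hapax (freq=1): drop, head, name, roof, short, stand, village, wake, warm, was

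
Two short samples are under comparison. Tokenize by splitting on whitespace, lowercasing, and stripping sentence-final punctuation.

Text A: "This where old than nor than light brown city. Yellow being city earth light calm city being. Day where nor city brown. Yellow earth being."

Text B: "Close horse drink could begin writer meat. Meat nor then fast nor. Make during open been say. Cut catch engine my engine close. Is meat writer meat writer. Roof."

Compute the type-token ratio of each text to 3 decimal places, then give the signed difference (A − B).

-0.204

TTR(A) = 13/25 = 0.520
TTR(B) = 21/29 = 0.724
Difference = 0.520 − 0.724 = -0.204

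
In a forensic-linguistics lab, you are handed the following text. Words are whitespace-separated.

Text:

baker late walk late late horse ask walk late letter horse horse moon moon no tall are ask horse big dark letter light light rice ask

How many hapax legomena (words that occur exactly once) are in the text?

Frequencies: late:4, horse:4, ask:3, walk:2, letter:2, moon:2, light:2, baker:1, no:1, tall:1, are:1, big:1, dark:1, rice:1
Hapax (freq=1): are, baker, big, dark, no, rice, tall

7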